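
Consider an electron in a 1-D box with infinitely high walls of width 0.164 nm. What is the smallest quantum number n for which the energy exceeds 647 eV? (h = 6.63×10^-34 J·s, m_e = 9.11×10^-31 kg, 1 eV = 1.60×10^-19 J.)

n = 7

E_1 = h²/(8m_eL²) = 2.242×10^-18 J = 14.01 eV.
Need n² > 647/14.01 = 46.18, i.e. n > 6.796.
The smallest integer satisfying this is n = 7.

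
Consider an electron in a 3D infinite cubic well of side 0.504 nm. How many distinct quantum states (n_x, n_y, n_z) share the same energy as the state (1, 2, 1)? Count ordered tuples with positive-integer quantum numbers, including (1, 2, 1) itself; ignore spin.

degeneracy = 3

The level has n_x² + n_y² + n_z² = 6. The ordered positive-integer solutions are (1, 1, 2), (1, 2, 1), (2, 1, 1).
That gives 3 states.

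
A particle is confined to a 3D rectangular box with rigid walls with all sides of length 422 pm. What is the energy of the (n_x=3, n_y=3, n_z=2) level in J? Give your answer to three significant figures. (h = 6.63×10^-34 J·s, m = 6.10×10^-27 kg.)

E = 1.11×10^-21 J

For a 3D rectangular well E = (h²/8m)·Σ n_i²/L_i² = (6.63×10^-34)²/(8·6.10×10^-27) · [3²/(422 pm)² + 3²/(422 pm)² + 2²/(422 pm)²].
Evaluating gives E = 1.11×10^-21 J.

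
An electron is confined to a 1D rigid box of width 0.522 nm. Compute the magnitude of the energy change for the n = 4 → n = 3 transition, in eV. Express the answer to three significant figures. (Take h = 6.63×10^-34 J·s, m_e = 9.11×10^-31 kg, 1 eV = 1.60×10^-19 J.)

|ΔE| = 9.68 eV

E_1 = h²/(8m_eL²) = 2.213×10^-19 J.
|ΔE| = |4² − 3²|·E_1 = 7·2.213×10^-19 J = 1.549×10^-18 J = 9.68 eV.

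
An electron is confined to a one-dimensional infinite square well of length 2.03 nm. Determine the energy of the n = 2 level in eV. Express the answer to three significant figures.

E_2 = 0.365 eV

For an infinite well E_n = n²h²/(8m_eL²), so E_1 = h²/(8m_eL²) = (6.626×10^-34)²/(8·9.109×10^-31·(2.03×10^-9 m)²) = 1.462×10^-20 J.
Then E_2 = 2²·E_1 = 4·1.462×10^-20 J = 5.848×10^-20 J.
Converting, E_2 = 5.848×10^-20 J / (1.602×10^-19 J/eV) = 0.365 eV.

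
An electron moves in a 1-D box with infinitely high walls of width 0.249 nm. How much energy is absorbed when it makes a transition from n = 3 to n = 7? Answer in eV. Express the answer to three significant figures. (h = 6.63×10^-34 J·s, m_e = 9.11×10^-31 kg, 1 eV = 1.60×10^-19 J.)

|ΔE| = 243 eV

E_1 = h²/(8m_eL²) = 9.728×10^-19 J.
|ΔE| = |3² − 7²|·E_1 = 40·9.728×10^-19 J = 3.891×10^-17 J = 243 eV.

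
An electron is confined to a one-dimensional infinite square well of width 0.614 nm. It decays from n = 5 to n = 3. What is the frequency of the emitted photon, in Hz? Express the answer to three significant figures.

E_1 = h²/(8m_eL²) = 1.598×10^-19 J and ΔE = (5² − 3²)E_1 = 2.557×10^-18 J.
f = ΔE/h = 2.557×10^-18/6.626×10^-34 = 3.86×10^15 Hz.

f = 3.86×10^15 Hz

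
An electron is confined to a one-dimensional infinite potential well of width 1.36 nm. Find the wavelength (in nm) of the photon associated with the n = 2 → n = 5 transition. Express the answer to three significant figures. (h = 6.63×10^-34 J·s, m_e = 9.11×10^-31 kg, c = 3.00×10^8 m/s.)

λ = 290 nm

E_1 = h²/(8m_eL²) = 3.261×10^-20 J, so ΔE = (5² − 2²)E_1 = 6.848×10^-19 J.
λ = hc/ΔE = (6.63×10^-34·3.00×10^8)/6.848×10^-19 = 2.90×10^-7 m = 290 nm.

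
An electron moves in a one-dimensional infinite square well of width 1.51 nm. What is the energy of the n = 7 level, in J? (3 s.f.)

E_7 = 1.29×10^-18 J

For an infinite well E_n = n²h²/(8m_eL²), so E_1 = h²/(8m_eL²) = (6.626×10^-34)²/(8·9.109×10^-31·(1.51×10^-9 m)²) = 2.642×10^-20 J.
Then E_7 = 7²·E_1 = 49·2.642×10^-20 J = 1.29×10^-18 J.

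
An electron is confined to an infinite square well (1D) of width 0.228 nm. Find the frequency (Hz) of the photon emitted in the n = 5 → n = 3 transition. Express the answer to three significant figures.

f = 2.80×10^16 Hz

E_1 = h²/(8m_eL²) = 1.159×10^-18 J and ΔE = (5² − 3²)E_1 = 1.854×10^-17 J.
f = ΔE/h = 1.854×10^-17/6.626×10^-34 = 2.80×10^16 Hz.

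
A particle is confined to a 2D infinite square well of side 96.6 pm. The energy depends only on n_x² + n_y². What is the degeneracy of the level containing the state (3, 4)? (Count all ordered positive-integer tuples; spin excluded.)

degeneracy = 2

The level has n_x² + n_y² = 25. The ordered positive-integer solutions are (3, 4), (4, 3).
That gives 2 states.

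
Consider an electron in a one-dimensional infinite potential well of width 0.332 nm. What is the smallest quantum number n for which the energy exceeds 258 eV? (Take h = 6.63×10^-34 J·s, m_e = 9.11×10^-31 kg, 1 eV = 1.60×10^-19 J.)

E_1 = h²/(8m_eL²) = 5.472×10^-19 J = 3.420 eV.
Need n² > 258/3.420 = 75.44, i.e. n > 8.686.
The smallest integer satisfying this is n = 9.

n = 9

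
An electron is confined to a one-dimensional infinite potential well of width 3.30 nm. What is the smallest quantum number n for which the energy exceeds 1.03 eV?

E_1 = h²/(8m_eL²) = 5.532×10^-21 J = 0.03453 eV.
Need n² > 1.03/0.03453 = 29.83, i.e. n > 5.462.
The smallest integer satisfying this is n = 6.

n = 6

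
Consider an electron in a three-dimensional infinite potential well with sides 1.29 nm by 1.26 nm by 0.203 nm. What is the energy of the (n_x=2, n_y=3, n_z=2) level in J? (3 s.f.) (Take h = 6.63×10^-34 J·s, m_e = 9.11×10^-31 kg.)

E = 6.34×10^-18 J

For a 3D rectangular well E = (h²/8m_e)·Σ n_i²/L_i² = (6.63×10^-34)²/(8·9.11×10^-31) · [2²/(1.29 nm)² + 3²/(1.26 nm)² + 2²/(0.203 nm)²].
Evaluating gives E = 6.34×10^-18 J.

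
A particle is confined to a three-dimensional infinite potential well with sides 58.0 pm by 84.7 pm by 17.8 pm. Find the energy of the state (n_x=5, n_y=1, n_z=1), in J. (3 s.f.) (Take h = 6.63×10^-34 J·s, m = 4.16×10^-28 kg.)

For a 3D rectangular well E = (h²/8m)·Σ n_i²/L_i² = (6.63×10^-34)²/(8·4.16×10^-28) · [5²/(58.0 pm)² + 1²/(84.7 pm)² + 1²/(17.8 pm)²].
Evaluating gives E = 1.42×10^-18 J.

E = 1.42×10^-18 J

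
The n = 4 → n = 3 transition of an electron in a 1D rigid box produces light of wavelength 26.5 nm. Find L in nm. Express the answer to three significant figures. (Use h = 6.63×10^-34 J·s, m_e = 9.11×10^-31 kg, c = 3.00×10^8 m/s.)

L = 0.237 nm

The photon carries ΔE = hc/λ = 6.63×10^-34·3.00×10^8/2.65×10^-8 m = 7.506×10^-18 J.
Since ΔE = (4² − 3²)E_1, E_1 = 1.072×10^-18 J, and L = h/√(8m_eE_1) = 2.37×10^-10 m = 0.237 nm.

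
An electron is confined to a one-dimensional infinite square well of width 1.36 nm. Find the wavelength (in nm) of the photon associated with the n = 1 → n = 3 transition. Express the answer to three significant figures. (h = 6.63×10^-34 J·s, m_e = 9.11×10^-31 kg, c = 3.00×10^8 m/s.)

E_1 = h²/(8m_eL²) = 3.261×10^-20 J, so ΔE = (3² − 1²)E_1 = 2.609×10^-19 J.
λ = hc/ΔE = (6.63×10^-34·3.00×10^8)/2.609×10^-19 = 7.62×10^-7 m = 762 nm.

λ = 762 nm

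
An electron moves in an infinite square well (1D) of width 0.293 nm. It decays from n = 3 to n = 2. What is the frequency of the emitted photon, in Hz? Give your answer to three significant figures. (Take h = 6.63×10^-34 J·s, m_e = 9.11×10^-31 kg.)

f = 5.30×10^15 Hz

E_1 = h²/(8m_eL²) = 7.026×10^-19 J and ΔE = (3² − 2²)E_1 = 3.513×10^-18 J.
f = ΔE/h = 3.513×10^-18/6.63×10^-34 = 5.30×10^15 Hz.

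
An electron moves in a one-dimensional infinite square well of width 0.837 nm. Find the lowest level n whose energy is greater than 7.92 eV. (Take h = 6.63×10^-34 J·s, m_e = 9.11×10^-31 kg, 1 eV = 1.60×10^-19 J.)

n = 4

E_1 = h²/(8m_eL²) = 8.609×10^-20 J = 0.5381 eV.
Need n² > 7.92/0.5381 = 14.72, i.e. n > 3.837.
The smallest integer satisfying this is n = 4.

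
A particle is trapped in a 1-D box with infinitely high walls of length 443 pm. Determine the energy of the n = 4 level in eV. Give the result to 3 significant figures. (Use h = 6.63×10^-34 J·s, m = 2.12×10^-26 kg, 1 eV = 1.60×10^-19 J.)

For an infinite well E_n = n²h²/(8mL²), so E_1 = h²/(8mL²) = (6.63×10^-34)²/(8·2.12×10^-26·(4.43×10^-10 m)²) = 1.321×10^-23 J.
Then E_4 = 4²·E_1 = 16·1.321×10^-23 J = 2.114×10^-22 J.
Converting, E_4 = 2.114×10^-22 J / (1.60×10^-19 J/eV) = 0.00132 eV.

E_4 = 0.00132 eV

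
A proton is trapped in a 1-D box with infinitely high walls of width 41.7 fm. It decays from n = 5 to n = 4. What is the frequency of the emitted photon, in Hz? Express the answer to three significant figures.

f = 2.56×10^20 Hz

E_1 = h²/(8m_pL²) = 1.886×10^-14 J and ΔE = (5² − 4²)E_1 = 1.697×10^-13 J.
f = ΔE/h = 1.697×10^-13/6.626×10^-34 = 2.56×10^20 Hz.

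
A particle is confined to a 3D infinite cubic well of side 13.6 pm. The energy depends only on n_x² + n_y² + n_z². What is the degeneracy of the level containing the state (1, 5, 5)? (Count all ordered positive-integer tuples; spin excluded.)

The level has n_x² + n_y² + n_z² = 51. The ordered positive-integer solutions are (1, 1, 7), (1, 5, 5), (1, 7, 1), (5, 1, 5), (5, 5, 1), (7, 1, 1).
That gives 6 states.

degeneracy = 6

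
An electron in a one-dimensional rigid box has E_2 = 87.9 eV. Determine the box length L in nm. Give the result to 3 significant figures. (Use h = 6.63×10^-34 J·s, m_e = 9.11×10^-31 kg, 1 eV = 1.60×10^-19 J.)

From E_n = n²h²/(8m_eL²), L = n·h/√(8m_eE_n).
E_2 = 87.9 eV = 1.406×10^-17 J, so L = 2·6.63×10^-34/√(8·9.11×10^-31·1.406×10^-17) = 1.31×10^-10 m = 0.131 nm.

L = 0.131 nm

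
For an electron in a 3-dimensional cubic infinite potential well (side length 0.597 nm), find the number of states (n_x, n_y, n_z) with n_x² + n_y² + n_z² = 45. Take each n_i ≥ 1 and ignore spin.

The level has n_x² + n_y² + n_z² = 45. The ordered positive-integer solutions are (2, 4, 5), (2, 5, 4), (4, 2, 5), (4, 5, 2), (5, 2, 4), (5, 4, 2).
That gives 6 states.

degeneracy = 6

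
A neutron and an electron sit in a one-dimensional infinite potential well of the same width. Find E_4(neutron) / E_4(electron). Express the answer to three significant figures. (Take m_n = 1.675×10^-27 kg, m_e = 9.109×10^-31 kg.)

E_n ∝ 1/m at fixed n and L, so the ratio is m_e/m_n = 9.109×10^-31/1.675×10^-27 = 5.44×10^-4.

5.44×10^-4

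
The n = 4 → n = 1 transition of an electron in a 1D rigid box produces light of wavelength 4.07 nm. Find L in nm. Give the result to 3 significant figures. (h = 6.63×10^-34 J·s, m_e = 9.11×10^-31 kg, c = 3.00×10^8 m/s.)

The photon carries ΔE = hc/λ = 6.63×10^-34·3.00×10^8/4.07×10^-9 m = 4.887×10^-17 J.
Since ΔE = (4² − 1²)E_1, E_1 = 3.258×10^-18 J, and L = h/√(8m_eE_1) = 1.36×10^-10 m = 0.136 nm.

L = 0.136 nm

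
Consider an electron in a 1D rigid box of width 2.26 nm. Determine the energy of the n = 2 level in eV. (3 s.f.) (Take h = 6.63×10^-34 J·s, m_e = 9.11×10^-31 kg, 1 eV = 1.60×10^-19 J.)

For an infinite well E_n = n²h²/(8m_eL²), so E_1 = h²/(8m_eL²) = (6.63×10^-34)²/(8·9.11×10^-31·(2.26×10^-9 m)²) = 1.181×10^-20 J.
Then E_2 = 2²·E_1 = 4·1.181×10^-20 J = 4.724×10^-20 J.
Converting, E_2 = 4.724×10^-20 J / (1.60×10^-19 J/eV) = 0.295 eV.

E_2 = 0.295 eV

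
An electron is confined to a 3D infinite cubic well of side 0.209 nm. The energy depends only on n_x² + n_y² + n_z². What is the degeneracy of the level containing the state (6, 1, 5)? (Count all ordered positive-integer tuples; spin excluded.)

degeneracy = 12

The level has n_x² + n_y² + n_z² = 62. The ordered positive-integer solutions are (1, 5, 6), (1, 6, 5), (2, 3, 7), (2, 7, 3), (3, 2, 7), (3, 7, 2), (5, 1, 6), (5, 6, 1), (6, 1, 5), (6, 5, 1), (7, 2, 3), (7, 3, 2).
That gives 12 states.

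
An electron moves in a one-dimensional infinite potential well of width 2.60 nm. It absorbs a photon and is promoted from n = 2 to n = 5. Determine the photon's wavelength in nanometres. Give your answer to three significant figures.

λ = 1.06×10^3 nm

E_1 = h²/(8m_eL²) = 8.912×10^-21 J, so ΔE = (5² − 2²)E_1 = 1.872×10^-19 J.
λ = hc/ΔE = (6.626×10^-34·2.998×10^8)/1.872×10^-19 = 1.06×10^-6 m = 1.06×10^3 nm.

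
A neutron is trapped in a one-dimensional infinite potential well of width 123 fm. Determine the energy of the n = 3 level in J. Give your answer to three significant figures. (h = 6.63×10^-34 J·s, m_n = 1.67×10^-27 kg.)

For an infinite well E_n = n²h²/(8m_nL²), so E_1 = h²/(8m_nL²) = (6.63×10^-34)²/(8·1.67×10^-27·(1.23×10^-13 m)²) = 2.175×10^-15 J.
Then E_3 = 3²·E_1 = 9·2.175×10^-15 J = 1.96×10^-14 J.

E_3 = 1.96×10^-14 J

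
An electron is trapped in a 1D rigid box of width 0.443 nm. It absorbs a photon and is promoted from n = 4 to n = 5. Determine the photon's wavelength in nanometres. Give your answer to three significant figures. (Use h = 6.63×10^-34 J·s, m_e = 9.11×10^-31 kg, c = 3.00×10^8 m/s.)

E_1 = h²/(8m_eL²) = 3.073×10^-19 J, so ΔE = (5² − 4²)E_1 = 2.766×10^-18 J.
λ = hc/ΔE = (6.63×10^-34·3.00×10^8)/2.766×10^-18 = 7.19×10^-8 m = 71.9 nm.

λ = 71.9 nm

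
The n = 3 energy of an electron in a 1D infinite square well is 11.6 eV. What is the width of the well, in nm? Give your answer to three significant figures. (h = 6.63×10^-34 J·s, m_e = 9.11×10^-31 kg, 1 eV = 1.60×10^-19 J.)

From E_n = n²h²/(8m_eL²), L = n·h/√(8m_eE_n).
E_3 = 11.6 eV = 1.856×10^-18 J, so L = 3·6.63×10^-34/√(8·9.11×10^-31·1.856×10^-18) = 5.41×10^-10 m = 0.541 nm.

L = 0.541 nm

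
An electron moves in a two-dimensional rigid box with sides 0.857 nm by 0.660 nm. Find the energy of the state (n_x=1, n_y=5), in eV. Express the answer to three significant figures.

For a 2D rectangular well E = (h²/8m_e)·Σ n_i²/L_i² = (6.626×10^-34)²/(8·9.109×10^-31) · [1²/(0.857 nm)² + 5²/(0.660 nm)²].
Evaluating gives E = 3.540×10^-18 J = 22.1 eV.

E = 22.1 eV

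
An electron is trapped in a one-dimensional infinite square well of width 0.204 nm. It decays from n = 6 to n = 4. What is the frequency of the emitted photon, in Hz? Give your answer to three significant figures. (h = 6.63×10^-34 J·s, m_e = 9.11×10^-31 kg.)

f = 4.37×10^16 Hz

E_1 = h²/(8m_eL²) = 1.449×10^-18 J and ΔE = (6² − 4²)E_1 = 2.898×10^-17 J.
f = ΔE/h = 2.898×10^-17/6.63×10^-34 = 4.37×10^16 Hz.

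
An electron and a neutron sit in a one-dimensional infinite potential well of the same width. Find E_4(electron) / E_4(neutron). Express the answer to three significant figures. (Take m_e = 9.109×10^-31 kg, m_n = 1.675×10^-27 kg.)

1.84×10^3

E_n ∝ 1/m at fixed n and L, so the ratio is m_n/m_e = 1.675×10^-27/9.109×10^-31 = 1.84×10^3.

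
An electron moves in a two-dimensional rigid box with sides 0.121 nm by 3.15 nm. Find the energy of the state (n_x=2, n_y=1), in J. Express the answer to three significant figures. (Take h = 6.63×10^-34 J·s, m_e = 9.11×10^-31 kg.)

E = 1.65×10^-17 J

For a 2D rectangular well E = (h²/8m_e)·Σ n_i²/L_i² = (6.63×10^-34)²/(8·9.11×10^-31) · [2²/(0.121 nm)² + 1²/(3.15 nm)²].
Evaluating gives E = 1.65×10^-17 J.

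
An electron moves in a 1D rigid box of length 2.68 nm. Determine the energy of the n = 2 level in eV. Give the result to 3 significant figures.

E_2 = 0.209 eV

For an infinite well E_n = n²h²/(8m_eL²), so E_1 = h²/(8m_eL²) = (6.626×10^-34)²/(8·9.109×10^-31·(2.68×10^-9 m)²) = 8.388×10^-21 J.
Then E_2 = 2²·E_1 = 4·8.388×10^-21 J = 3.355×10^-20 J.
Converting, E_2 = 3.355×10^-20 J / (1.602×10^-19 J/eV) = 0.209 eV.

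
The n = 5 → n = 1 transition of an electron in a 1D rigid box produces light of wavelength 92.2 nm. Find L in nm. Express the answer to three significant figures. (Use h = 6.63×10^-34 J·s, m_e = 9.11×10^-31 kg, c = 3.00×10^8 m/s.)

L = 0.819 nm

The photon carries ΔE = hc/λ = 6.63×10^-34·3.00×10^8/9.22×10^-8 m = 2.157×10^-18 J.
Since ΔE = (5² − 1²)E_1, E_1 = 8.988×10^-20 J, and L = h/√(8m_eE_1) = 8.19×10^-10 m = 0.819 nm.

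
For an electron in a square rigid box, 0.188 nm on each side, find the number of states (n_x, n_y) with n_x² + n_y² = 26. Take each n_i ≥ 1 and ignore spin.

The level has n_x² + n_y² = 26. The ordered positive-integer solutions are (1, 5), (5, 1).
That gives 2 states.

degeneracy = 2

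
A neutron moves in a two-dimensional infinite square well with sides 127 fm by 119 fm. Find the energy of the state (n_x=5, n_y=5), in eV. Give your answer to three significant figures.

For a 2D rectangular well E = (h²/8m_n)·Σ n_i²/L_i² = (6.626×10^-34)²/(8·1.675×10^-27) · [5²/(127 fm)² + 5²/(119 fm)²].
Evaluating gives E = 1.086×10^-13 J = 6.78×10^5 eV.

E = 6.78×10^5 eV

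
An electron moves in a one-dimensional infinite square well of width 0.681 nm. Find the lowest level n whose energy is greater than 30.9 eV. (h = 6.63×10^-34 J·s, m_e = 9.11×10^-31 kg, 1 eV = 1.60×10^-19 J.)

E_1 = h²/(8m_eL²) = 1.301×10^-19 J = 0.8131 eV.
Need n² > 30.9/0.8131 = 38.00, i.e. n > 6.164.
The smallest integer satisfying this is n = 7.

n = 7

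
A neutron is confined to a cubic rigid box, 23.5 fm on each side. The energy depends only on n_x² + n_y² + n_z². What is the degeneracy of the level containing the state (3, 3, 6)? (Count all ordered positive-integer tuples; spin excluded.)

The level has n_x² + n_y² + n_z² = 54. The ordered positive-integer solutions are (1, 2, 7), (1, 7, 2), (2, 1, 7), (2, 5, 5), (2, 7, 1), (3, 3, 6), (3, 6, 3), (5, 2, 5), (5, 5, 2), (6, 3, 3), (7, 1, 2), (7, 2, 1).
That gives 12 states.

degeneracy = 12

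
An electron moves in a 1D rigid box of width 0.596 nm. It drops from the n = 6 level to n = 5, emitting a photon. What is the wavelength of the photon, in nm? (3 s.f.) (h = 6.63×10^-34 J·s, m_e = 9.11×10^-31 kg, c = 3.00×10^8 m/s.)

E_1 = h²/(8m_eL²) = 1.698×10^-19 J, so ΔE = (6² − 5²)E_1 = 1.868×10^-18 J.
λ = hc/ΔE = (6.63×10^-34·3.00×10^8)/1.868×10^-18 = 1.06×10^-7 m = 106 nm.

λ = 106 nm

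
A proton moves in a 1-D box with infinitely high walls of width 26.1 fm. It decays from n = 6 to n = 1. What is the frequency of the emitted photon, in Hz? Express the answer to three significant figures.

f = 2.54×10^21 Hz

E_1 = h²/(8m_pL²) = 4.815×10^-14 J and ΔE = (6² − 1²)E_1 = 1.685×10^-12 J.
f = ΔE/h = 1.685×10^-12/6.626×10^-34 = 2.54×10^21 Hz.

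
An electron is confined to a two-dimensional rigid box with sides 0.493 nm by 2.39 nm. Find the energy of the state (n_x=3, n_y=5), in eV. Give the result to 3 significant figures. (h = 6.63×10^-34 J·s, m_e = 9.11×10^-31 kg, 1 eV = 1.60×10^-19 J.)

E = 15.6 eV

For a 2D rectangular well E = (h²/8m_e)·Σ n_i²/L_i² = (6.63×10^-34)²/(8·9.11×10^-31) · [3²/(0.493 nm)² + 5²/(2.39 nm)²].
Evaluating gives E = 2.497×10^-18 J = 15.6 eV.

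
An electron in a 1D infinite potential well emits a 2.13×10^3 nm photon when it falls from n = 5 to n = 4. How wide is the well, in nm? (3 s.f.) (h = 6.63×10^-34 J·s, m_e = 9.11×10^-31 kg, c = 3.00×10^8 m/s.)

The photon carries ΔE = hc/λ = 6.63×10^-34·3.00×10^8/2.13×10^-6 m = 9.338×10^-20 J.
Since ΔE = (5² − 4²)E_1, E_1 = 1.038×10^-20 J, and L = h/√(8m_eE_1) = 2.41×10^-9 m = 2.41 nm.

L = 2.41 nm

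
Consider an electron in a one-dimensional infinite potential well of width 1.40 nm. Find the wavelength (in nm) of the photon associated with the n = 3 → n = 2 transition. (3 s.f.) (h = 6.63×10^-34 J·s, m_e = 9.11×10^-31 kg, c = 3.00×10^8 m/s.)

λ = 1.29×10^3 nm

E_1 = h²/(8m_eL²) = 3.077×10^-20 J, so ΔE = (3² − 2²)E_1 = 1.539×10^-19 J.
λ = hc/ΔE = (6.63×10^-34·3.00×10^8)/1.539×10^-19 = 1.29×10^-6 m = 1.29×10^3 nm.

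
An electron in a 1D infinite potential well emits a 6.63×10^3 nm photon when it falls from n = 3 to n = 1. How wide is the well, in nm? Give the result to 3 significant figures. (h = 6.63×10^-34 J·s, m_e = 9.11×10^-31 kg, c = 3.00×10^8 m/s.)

The photon carries ΔE = hc/λ = 6.63×10^-34·3.00×10^8/6.63×10^-6 m = 3.000×10^-20 J.
Since ΔE = (3² − 1²)E_1, E_1 = 3.750×10^-21 J, and L = h/√(8m_eE_1) = 4.01×10^-9 m = 4.01 nm.

L = 4.01 nm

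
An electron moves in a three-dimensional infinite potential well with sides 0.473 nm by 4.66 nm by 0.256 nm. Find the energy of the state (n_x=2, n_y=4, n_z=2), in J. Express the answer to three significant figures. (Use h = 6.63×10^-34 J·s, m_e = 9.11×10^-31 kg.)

For a 3D rectangular well E = (h²/8m_e)·Σ n_i²/L_i² = (6.63×10^-34)²/(8·9.11×10^-31) · [2²/(0.473 nm)² + 4²/(4.66 nm)² + 2²/(0.256 nm)²].
Evaluating gives E = 4.80×10^-18 J.

E = 4.80×10^-18 J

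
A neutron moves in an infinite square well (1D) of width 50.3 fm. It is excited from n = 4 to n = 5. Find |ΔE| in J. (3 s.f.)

|ΔE| = 1.17×10^-13 J

E_1 = h²/(8m_nL²) = 1.295×10^-14 J.
|ΔE| = |4² − 5²|·E_1 = 9·1.295×10^-14 J = 1.17×10^-13 J.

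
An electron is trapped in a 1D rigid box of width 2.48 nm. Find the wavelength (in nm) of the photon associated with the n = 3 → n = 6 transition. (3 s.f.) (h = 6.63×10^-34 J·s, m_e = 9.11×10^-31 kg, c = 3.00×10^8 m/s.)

λ = 751 nm

E_1 = h²/(8m_eL²) = 9.807×10^-21 J, so ΔE = (6² − 3²)E_1 = 2.648×10^-19 J.
λ = hc/ΔE = (6.63×10^-34·3.00×10^8)/2.648×10^-19 = 7.51×10^-7 m = 751 nm.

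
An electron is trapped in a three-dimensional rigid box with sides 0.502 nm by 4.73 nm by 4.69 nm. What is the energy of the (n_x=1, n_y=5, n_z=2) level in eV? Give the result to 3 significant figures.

For a 3D rectangular well E = (h²/8m_e)·Σ n_i²/L_i² = (6.626×10^-34)²/(8·9.109×10^-31) · [1²/(0.502 nm)² + 5²/(4.73 nm)² + 2²/(4.69 nm)²].
Evaluating gives E = 3.174×10^-19 J = 1.98 eV.

E = 1.98 eV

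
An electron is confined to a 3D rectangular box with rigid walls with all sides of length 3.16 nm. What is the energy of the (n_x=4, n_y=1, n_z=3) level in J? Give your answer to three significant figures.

For a 3D rectangular well E = (h²/8m_e)·Σ n_i²/L_i² = (6.626×10^-34)²/(8·9.109×10^-31) · [4²/(3.16 nm)² + 1²/(3.16 nm)² + 3²/(3.16 nm)²].
Evaluating gives E = 1.57×10^-19 J.

E = 1.57×10^-19 J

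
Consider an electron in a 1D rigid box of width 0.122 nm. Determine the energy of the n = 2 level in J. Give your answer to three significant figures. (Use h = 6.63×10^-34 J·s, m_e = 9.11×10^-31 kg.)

E_2 = 1.62×10^-17 J

For an infinite well E_n = n²h²/(8m_eL²), so E_1 = h²/(8m_eL²) = (6.63×10^-34)²/(8·9.11×10^-31·(1.22×10^-10 m)²) = 4.052×10^-18 J.
Then E_2 = 2²·E_1 = 4·4.052×10^-18 J = 1.62×10^-17 J.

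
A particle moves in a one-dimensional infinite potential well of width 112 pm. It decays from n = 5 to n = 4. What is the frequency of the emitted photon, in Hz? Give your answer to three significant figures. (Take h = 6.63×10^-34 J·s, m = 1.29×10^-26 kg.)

E_1 = h²/(8mL²) = 3.396×10^-22 J and ΔE = (5² − 4²)E_1 = 3.056×10^-21 J.
f = ΔE/h = 3.056×10^-21/6.63×10^-34 = 4.61×10^12 Hz.

f = 4.61×10^12 Hz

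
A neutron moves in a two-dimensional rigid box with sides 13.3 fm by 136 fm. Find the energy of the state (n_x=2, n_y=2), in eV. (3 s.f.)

For a 2D rectangular well E = (h²/8m_n)·Σ n_i²/L_i² = (6.626×10^-34)²/(8·1.675×10^-27) · [2²/(13.3 fm)² + 2²/(136 fm)²].
Evaluating gives E = 7.480×10^-13 J = 4.67×10^6 eV.

E = 4.67×10^6 eV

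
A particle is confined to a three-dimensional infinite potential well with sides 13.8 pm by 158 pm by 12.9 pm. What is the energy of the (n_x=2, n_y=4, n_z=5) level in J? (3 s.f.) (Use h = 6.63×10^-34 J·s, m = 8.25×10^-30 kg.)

For a 3D rectangular well E = (h²/8m)·Σ n_i²/L_i² = (6.63×10^-34)²/(8·8.25×10^-30) · [2²/(13.8 pm)² + 4²/(158 pm)² + 5²/(12.9 pm)²].
Evaluating gives E = 1.14×10^-15 J.

E = 1.14×10^-15 J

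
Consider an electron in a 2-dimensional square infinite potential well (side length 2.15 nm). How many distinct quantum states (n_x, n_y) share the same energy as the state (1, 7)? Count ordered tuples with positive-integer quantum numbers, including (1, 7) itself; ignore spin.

degeneracy = 3

The level has n_x² + n_y² = 50. The ordered positive-integer solutions are (1, 7), (5, 5), (7, 1).
That gives 3 states.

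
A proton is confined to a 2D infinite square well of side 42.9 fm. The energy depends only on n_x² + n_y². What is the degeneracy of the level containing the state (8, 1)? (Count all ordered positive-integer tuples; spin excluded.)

degeneracy = 4

The level has n_x² + n_y² = 65. The ordered positive-integer solutions are (1, 8), (4, 7), (7, 4), (8, 1).
That gives 4 states.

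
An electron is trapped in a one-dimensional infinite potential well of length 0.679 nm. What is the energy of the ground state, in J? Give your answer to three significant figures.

For an infinite well E_n = n²h²/(8m_eL²), so E_1 = h²/(8m_eL²) = (6.626×10^-34)²/(8·9.109×10^-31·(6.79×10^-10 m)²) = 1.307×10^-19 J.

E_1 = 1.31×10^-19 J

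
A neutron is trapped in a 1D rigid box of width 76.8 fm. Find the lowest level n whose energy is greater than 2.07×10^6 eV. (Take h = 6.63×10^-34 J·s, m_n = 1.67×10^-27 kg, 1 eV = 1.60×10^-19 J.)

E_1 = h²/(8m_nL²) = 5.578×10^-15 J = 3.486×10^4 eV.
Need n² > 2.07×10^6/3.486×10^4 = 59.38, i.e. n > 7.706.
The smallest integer satisfying this is n = 8.

n = 8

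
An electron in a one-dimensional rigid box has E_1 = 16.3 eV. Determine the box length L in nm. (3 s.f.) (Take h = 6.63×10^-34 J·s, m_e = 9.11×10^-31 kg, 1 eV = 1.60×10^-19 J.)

From E_n = n²h²/(8m_eL²), L = n·h/√(8m_eE_n).
E_1 = 16.3 eV = 2.608×10^-18 J, so L = 1·6.63×10^-34/√(8·9.11×10^-31·2.608×10^-18) = 1.52×10^-10 m = 0.152 nm.

L = 0.152 nm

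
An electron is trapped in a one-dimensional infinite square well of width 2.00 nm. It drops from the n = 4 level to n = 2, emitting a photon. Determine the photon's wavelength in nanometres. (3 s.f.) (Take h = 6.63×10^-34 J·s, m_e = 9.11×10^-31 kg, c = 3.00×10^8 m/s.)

λ = 1.10×10^3 nm

E_1 = h²/(8m_eL²) = 1.508×10^-20 J, so ΔE = (4² − 2²)E_1 = 1.810×10^-19 J.
λ = hc/ΔE = (6.63×10^-34·3.00×10^8)/1.810×10^-19 = 1.10×10^-6 m = 1.10×10^3 nm.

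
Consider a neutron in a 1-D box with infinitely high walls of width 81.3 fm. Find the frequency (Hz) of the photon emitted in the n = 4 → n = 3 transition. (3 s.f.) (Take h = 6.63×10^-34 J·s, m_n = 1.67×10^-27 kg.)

E_1 = h²/(8m_nL²) = 4.978×10^-15 J and ΔE = (4² − 3²)E_1 = 3.485×10^-14 J.
f = ΔE/h = 3.485×10^-14/6.63×10^-34 = 5.26×10^19 Hz.

f = 5.26×10^19 Hz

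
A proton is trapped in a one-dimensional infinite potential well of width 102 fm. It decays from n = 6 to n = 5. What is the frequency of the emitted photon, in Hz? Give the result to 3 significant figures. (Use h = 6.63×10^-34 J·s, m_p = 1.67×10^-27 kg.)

E_1 = h²/(8m_pL²) = 3.162×10^-15 J and ΔE = (6² − 5²)E_1 = 3.478×10^-14 J.
f = ΔE/h = 3.478×10^-14/6.63×10^-34 = 5.25×10^19 Hz.

f = 5.25×10^19 Hz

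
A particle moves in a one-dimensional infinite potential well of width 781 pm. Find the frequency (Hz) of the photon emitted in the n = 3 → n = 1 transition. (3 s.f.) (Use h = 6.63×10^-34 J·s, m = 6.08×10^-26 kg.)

f = 1.79×10^10 Hz

E_1 = h²/(8mL²) = 1.482×10^-24 J and ΔE = (3² − 1²)E_1 = 1.186×10^-23 J.
f = ΔE/h = 1.186×10^-23/6.63×10^-34 = 1.79×10^10 Hz.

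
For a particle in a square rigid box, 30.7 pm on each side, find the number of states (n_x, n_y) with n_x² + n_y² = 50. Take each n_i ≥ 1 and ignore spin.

degeneracy = 3

The level has n_x² + n_y² = 50. The ordered positive-integer solutions are (1, 7), (5, 5), (7, 1).
That gives 3 states.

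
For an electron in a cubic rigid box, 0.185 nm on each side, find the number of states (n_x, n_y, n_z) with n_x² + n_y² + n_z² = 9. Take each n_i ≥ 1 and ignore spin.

degeneracy = 3

The level has n_x² + n_y² + n_z² = 9. The ordered positive-integer solutions are (1, 2, 2), (2, 1, 2), (2, 2, 1).
That gives 3 states.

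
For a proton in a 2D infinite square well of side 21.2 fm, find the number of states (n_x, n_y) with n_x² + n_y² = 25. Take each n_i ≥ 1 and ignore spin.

degeneracy = 2

The level has n_x² + n_y² = 25. The ordered positive-integer solutions are (3, 4), (4, 3).
That gives 2 states.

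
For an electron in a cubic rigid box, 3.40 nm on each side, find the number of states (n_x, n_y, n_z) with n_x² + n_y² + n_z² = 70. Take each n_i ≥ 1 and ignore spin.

degeneracy = 6

The level has n_x² + n_y² + n_z² = 70. The ordered positive-integer solutions are (3, 5, 6), (3, 6, 5), (5, 3, 6), (5, 6, 3), (6, 3, 5), (6, 5, 3).
That gives 6 states.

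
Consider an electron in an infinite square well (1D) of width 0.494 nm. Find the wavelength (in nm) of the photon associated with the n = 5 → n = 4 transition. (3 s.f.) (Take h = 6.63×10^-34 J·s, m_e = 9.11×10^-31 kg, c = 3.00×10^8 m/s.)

E_1 = h²/(8m_eL²) = 2.472×10^-19 J, so ΔE = (5² − 4²)E_1 = 2.225×10^-18 J.
λ = hc/ΔE = (6.63×10^-34·3.00×10^8)/2.225×10^-18 = 8.94×10^-8 m = 89.4 nm.

λ = 89.4 nm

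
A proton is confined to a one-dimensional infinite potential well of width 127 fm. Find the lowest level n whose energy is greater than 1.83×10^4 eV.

n = 2

E_1 = h²/(8m_pL²) = 2.034×10^-15 J = 1.270×10^4 eV.
Need n² > 1.83×10^4/1.270×10^4 = 1.441, i.e. n > 1.200.
The smallest integer satisfying this is n = 2.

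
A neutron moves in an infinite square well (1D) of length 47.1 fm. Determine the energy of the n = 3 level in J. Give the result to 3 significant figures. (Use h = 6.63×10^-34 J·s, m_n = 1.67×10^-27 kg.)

For an infinite well E_n = n²h²/(8m_nL²), so E_1 = h²/(8m_nL²) = (6.63×10^-34)²/(8·1.67×10^-27·(4.71×10^-14 m)²) = 1.483×10^-14 J.
Then E_3 = 3²·E_1 = 9·1.483×10^-14 J = 1.33×10^-13 J.

E_3 = 1.33×10^-13 J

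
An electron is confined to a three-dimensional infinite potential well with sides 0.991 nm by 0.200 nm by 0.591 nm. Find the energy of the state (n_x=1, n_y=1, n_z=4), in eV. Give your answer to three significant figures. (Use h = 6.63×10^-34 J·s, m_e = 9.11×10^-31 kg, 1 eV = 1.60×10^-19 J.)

E = 27.1 eV

For a 3D rectangular well E = (h²/8m_e)·Σ n_i²/L_i² = (6.63×10^-34)²/(8·9.11×10^-31) · [1²/(0.991 nm)² + 1²/(0.200 nm)² + 4²/(0.591 nm)²].
Evaluating gives E = 4.332×10^-18 J = 27.1 eV.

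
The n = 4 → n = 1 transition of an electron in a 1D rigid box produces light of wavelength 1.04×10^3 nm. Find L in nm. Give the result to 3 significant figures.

L = 2.18 nm

The photon carries ΔE = hc/λ = 6.626×10^-34·2.998×10^8/1.04×10^-6 m = 1.910×10^-19 J.
Since ΔE = (4² − 1²)E_1, E_1 = 1.273×10^-20 J, and L = h/√(8m_eE_1) = 2.18×10^-9 m = 2.18 nm.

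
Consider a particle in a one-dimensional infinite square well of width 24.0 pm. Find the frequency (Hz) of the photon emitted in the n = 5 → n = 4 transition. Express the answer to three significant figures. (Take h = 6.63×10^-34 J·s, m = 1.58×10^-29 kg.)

f = 8.20×10^16 Hz

E_1 = h²/(8mL²) = 6.038×10^-18 J and ΔE = (5² − 4²)E_1 = 5.434×10^-17 J.
f = ΔE/h = 5.434×10^-17/6.63×10^-34 = 8.20×10^16 Hz.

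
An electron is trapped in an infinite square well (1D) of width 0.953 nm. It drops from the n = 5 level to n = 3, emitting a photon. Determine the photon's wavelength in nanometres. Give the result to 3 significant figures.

E_1 = h²/(8m_eL²) = 6.634×10^-20 J, so ΔE = (5² − 3²)E_1 = 1.061×10^-18 J.
λ = hc/ΔE = (6.626×10^-34·2.998×10^8)/1.061×10^-18 = 1.87×10^-7 m = 187 nm.

λ = 187 nm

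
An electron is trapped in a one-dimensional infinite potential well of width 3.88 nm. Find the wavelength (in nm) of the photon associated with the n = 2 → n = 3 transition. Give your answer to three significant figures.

E_1 = h²/(8m_eL²) = 4.002×10^-21 J, so ΔE = (3² − 2²)E_1 = 2.001×10^-20 J.
λ = hc/ΔE = (6.626×10^-34·2.998×10^8)/2.001×10^-20 = 9.93×10^-6 m = 9.93×10^3 nm.

λ = 9.93×10^3 nm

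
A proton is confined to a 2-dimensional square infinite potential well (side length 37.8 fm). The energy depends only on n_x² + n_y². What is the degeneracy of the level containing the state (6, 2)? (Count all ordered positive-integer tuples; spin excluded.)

The level has n_x² + n_y² = 40. The ordered positive-integer solutions are (2, 6), (6, 2).
That gives 2 states.

degeneracy = 2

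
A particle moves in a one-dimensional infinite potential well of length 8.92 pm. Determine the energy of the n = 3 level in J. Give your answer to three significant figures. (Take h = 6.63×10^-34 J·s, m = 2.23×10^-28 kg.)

E_3 = 2.79×10^-17 J

For an infinite well E_n = n²h²/(8mL²), so E_1 = h²/(8mL²) = (6.63×10^-34)²/(8·2.23×10^-28·(8.92×10^-12 m)²) = 3.097×10^-18 J.
Then E_3 = 3²·E_1 = 9·3.097×10^-18 J = 2.79×10^-17 J.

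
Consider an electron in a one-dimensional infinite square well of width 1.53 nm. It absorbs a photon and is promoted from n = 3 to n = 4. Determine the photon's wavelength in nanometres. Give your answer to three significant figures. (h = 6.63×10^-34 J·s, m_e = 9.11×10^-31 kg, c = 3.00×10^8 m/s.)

λ = 1.10×10^3 nm

E_1 = h²/(8m_eL²) = 2.577×10^-20 J, so ΔE = (4² − 3²)E_1 = 1.804×10^-19 J.
λ = hc/ΔE = (6.63×10^-34·3.00×10^8)/1.804×10^-19 = 1.10×10^-6 m = 1.10×10^3 nm.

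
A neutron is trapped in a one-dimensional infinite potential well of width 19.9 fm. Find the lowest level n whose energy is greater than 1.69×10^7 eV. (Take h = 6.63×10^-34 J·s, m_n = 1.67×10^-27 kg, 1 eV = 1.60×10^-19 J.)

E_1 = h²/(8m_nL²) = 8.308×10^-14 J = 5.192×10^5 eV.
Need n² > 1.69×10^7/5.192×10^5 = 32.55, i.e. n > 5.705.
The smallest integer satisfying this is n = 6.

n = 6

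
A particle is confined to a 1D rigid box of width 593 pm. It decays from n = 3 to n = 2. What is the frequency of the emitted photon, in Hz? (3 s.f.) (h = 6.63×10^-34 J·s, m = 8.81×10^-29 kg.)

E_1 = h²/(8mL²) = 1.774×10^-21 J and ΔE = (3² − 2²)E_1 = 8.870×10^-21 J.
f = ΔE/h = 8.870×10^-21/6.63×10^-34 = 1.34×10^13 Hz.

f = 1.34×10^13 Hz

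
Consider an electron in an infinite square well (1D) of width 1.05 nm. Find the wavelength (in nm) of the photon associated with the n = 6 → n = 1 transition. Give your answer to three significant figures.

λ = 104 nm

E_1 = h²/(8m_eL²) = 5.465×10^-20 J, so ΔE = (6² − 1²)E_1 = 1.913×10^-18 J.
λ = hc/ΔE = (6.626×10^-34·2.998×10^8)/1.913×10^-18 = 1.04×10^-7 m = 104 nm.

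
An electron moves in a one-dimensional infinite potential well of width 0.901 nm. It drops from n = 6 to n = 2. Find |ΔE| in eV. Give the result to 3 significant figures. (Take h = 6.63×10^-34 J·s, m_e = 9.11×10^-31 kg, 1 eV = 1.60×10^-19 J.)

E_1 = h²/(8m_eL²) = 7.430×10^-20 J.
|ΔE| = |6² − 2²|·E_1 = 32·7.430×10^-20 J = 2.378×10^-18 J = 14.9 eV.

|ΔE| = 14.9 eV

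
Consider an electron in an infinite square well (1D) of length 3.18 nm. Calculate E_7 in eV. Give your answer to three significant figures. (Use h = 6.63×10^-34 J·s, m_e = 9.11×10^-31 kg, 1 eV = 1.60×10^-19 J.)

For an infinite well E_n = n²h²/(8m_eL²), so E_1 = h²/(8m_eL²) = (6.63×10^-34)²/(8·9.11×10^-31·(3.18×10^-9 m)²) = 5.964×10^-21 J.
Then E_7 = 7²·E_1 = 49·5.964×10^-21 J = 2.922×10^-19 J.
Converting, E_7 = 2.922×10^-19 J / (1.60×10^-19 J/eV) = 1.83 eV.

E_7 = 1.83 eV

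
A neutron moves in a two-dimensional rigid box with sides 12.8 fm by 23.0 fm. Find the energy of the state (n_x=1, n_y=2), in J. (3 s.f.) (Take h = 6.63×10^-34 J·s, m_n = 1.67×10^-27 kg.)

E = 4.50×10^-13 J

For a 2D rectangular well E = (h²/8m_n)·Σ n_i²/L_i² = (6.63×10^-34)²/(8·1.67×10^-27) · [1²/(12.8 fm)² + 2²/(23.0 fm)²].
Evaluating gives E = 4.50×10^-13 J.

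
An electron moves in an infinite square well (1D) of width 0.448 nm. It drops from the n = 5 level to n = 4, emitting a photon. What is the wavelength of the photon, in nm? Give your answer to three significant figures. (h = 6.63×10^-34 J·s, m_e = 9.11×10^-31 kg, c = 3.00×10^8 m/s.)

λ = 73.5 nm

E_1 = h²/(8m_eL²) = 3.005×10^-19 J, so ΔE = (5² − 4²)E_1 = 2.705×10^-18 J.
λ = hc/ΔE = (6.63×10^-34·3.00×10^8)/2.705×10^-18 = 7.35×10^-8 m = 73.5 nm.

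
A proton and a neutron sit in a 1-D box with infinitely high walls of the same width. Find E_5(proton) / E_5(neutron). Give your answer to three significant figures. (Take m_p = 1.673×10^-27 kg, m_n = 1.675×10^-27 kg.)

1.00

E_n ∝ 1/m at fixed n and L, so the ratio is m_n/m_p = 1.675×10^-27/1.673×10^-27 = 1.00.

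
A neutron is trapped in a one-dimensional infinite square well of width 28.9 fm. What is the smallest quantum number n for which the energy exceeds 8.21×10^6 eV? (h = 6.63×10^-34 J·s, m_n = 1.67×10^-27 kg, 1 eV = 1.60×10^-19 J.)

E_1 = h²/(8m_nL²) = 3.939×10^-14 J = 2.462×10^5 eV.
Need n² > 8.21×10^6/2.462×10^5 = 33.35, i.e. n > 5.775.
The smallest integer satisfying this is n = 6.

n = 6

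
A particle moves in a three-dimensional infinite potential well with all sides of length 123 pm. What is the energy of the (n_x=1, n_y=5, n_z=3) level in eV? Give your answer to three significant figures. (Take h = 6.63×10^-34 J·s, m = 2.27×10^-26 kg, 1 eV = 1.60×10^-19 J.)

E = 0.0350 eV

For a 3D rectangular well E = (h²/8m)·Σ n_i²/L_i² = (6.63×10^-34)²/(8·2.27×10^-26) · [1²/(123 pm)² + 5²/(123 pm)² + 3²/(123 pm)²].
Evaluating gives E = 5.600×10^-21 J = 0.0350 eV.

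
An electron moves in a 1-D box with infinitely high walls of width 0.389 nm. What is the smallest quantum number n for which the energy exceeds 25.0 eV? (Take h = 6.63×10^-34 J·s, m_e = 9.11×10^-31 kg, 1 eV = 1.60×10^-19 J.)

E_1 = h²/(8m_eL²) = 3.986×10^-19 J = 2.491 eV.
Need n² > 25.0/2.491 = 10.04, i.e. n > 3.169.
The smallest integer satisfying this is n = 4.

n = 4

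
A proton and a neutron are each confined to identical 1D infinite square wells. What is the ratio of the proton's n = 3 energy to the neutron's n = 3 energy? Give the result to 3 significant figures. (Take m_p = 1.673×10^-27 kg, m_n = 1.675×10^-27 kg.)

1.00

E_n ∝ 1/m at fixed n and L, so the ratio is m_n/m_p = 1.675×10^-27/1.673×10^-27 = 1.00.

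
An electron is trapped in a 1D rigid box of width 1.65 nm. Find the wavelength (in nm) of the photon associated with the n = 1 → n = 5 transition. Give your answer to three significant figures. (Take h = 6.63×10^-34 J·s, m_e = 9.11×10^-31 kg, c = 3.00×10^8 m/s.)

E_1 = h²/(8m_eL²) = 2.215×10^-20 J, so ΔE = (5² − 1²)E_1 = 5.316×10^-19 J.
λ = hc/ΔE = (6.63×10^-34·3.00×10^8)/5.316×10^-19 = 3.74×10^-7 m = 374 nm.

λ = 374 nm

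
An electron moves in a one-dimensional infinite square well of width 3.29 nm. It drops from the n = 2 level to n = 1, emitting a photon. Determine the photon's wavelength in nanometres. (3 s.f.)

E_1 = h²/(8m_eL²) = 5.566×10^-21 J, so ΔE = (2² − 1²)E_1 = 1.670×10^-20 J.
λ = hc/ΔE = (6.626×10^-34·2.998×10^8)/1.670×10^-20 = 1.19×10^-5 m = 1.19×10^4 nm.

λ = 1.19×10^4 nm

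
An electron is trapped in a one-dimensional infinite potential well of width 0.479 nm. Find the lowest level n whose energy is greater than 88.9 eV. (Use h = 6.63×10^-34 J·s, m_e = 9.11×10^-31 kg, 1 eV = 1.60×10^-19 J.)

n = 8

E_1 = h²/(8m_eL²) = 2.629×10^-19 J = 1.643 eV.
Need n² > 88.9/1.643 = 54.11, i.e. n > 7.356.
The smallest integer satisfying this is n = 8.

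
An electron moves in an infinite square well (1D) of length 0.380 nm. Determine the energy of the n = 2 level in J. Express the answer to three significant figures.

E_2 = 1.67×10^-18 J

For an infinite well E_n = n²h²/(8m_eL²), so E_1 = h²/(8m_eL²) = (6.626×10^-34)²/(8·9.109×10^-31·(3.80×10^-10 m)²) = 4.172×10^-19 J.
Then E_2 = 2²·E_1 = 4·4.172×10^-19 J = 1.67×10^-18 J.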